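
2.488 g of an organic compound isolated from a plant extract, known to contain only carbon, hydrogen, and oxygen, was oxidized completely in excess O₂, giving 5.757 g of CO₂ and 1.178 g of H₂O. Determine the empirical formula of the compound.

mol C = 5.757 g CO₂ ÷ 44.009 g/mol = 0.13081 mol
mol H = 2 × 1.178 g H₂O ÷ 18.015 g/mol = 0.13078 mol
mass O = 2.488 − (1.5712 + 0.13183) = 0.78497 g → mol O = 0.78497 ÷ 15.999 = 0.049063 mol
Divide by the smallest (0.049063 mol): C 2.666, H 2.666, O 1.000
Multiplying each by 3 gives whole numbers: C 8.00, H 8.00, O 3.00

C8H8O3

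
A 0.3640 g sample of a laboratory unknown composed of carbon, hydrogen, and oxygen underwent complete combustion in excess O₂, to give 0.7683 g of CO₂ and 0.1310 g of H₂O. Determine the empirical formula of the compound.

mol C = 0.7683 g CO₂ ÷ 44.009 g/mol = 0.017458 mol
mol H = 2 × 0.1310 g H₂O ÷ 18.015 g/mol = 0.014543 mol
mass O = 0.3640 − (0.20969 + 0.014660) = 0.13965 g → mol O = 0.13965 ÷ 15.999 = 0.0087290 mol
Divide by the smallest (0.0087290 mol): C 2.000, H 1.666, O 1.000
Multiplying each by 3 gives whole numbers: C 6.00, H 5.00, O 3.00

C6H5O3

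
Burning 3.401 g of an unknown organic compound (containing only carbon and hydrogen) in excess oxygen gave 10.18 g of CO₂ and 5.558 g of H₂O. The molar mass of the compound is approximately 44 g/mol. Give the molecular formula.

C3H8

mol C = 10.18 g CO₂ ÷ 44.009 g/mol = 0.23132 mol
mol H = 2 × 5.558 g H₂O ÷ 18.015 g/mol = 0.61704 mol
Divide by the smallest (0.23132 mol): C 1.000, H 2.668
Multiplying each by 3 gives whole numbers: C 3.00, H 8.00
Empirical formula: C3H8
Empirical-formula mass = 44.10 g/mol; 44 ÷ 44.10 ≈ 1, so the molecular formula is C3H8.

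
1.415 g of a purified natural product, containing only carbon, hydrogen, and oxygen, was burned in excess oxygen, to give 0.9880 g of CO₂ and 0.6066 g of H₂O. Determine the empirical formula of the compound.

mol C = 0.9880 g CO₂ ÷ 44.009 g/mol = 0.022450 mol
mol H = 2 × 0.6066 g H₂O ÷ 18.015 g/mol = 0.067344 mol
mass O = 1.415 − (0.26965 + 0.067883) = 1.0775 g → mol O = 1.0775 ÷ 15.999 = 0.067346 mol
Divide by the smallest (0.022450 mol): C 1.000, H 3.000, O 3.000

CH3O3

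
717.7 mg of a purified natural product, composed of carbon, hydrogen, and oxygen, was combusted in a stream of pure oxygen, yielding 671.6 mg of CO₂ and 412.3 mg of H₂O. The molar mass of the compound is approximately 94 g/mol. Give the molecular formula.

mol C = 0.6716 g CO₂ ÷ 44.009 g/mol = 0.015261 mol
mol H = 2 × 0.4123 g H₂O ÷ 18.015 g/mol = 0.045773 mol
mass O = 0.7177 − (0.18329 + 0.046139) = 0.48827 g → mol O = 0.48827 ÷ 15.999 = 0.030519 mol
Divide by the smallest (0.015261 mol): C 1.000, H 2.999, O 2.000
Empirical formula: CH3O2
Empirical-formula mass = 47.03 g/mol; 94 ÷ 47.03 ≈ 2, so the molecular formula is C2H6O4.

C2H6O4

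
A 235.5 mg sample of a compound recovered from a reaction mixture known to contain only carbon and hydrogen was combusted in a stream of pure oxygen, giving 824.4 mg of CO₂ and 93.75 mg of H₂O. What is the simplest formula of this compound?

C9H5

mol C = 0.8244 g CO₂ ÷ 44.009 g/mol = 0.018733 mol
mol H = 2 × 0.09375 g H₂O ÷ 18.015 g/mol = 0.010408 mol
Divide by the smallest (0.010408 mol): C 1.800, H 1.000
Multiplying each by 5 gives whole numbers: C 9.00, H 5.00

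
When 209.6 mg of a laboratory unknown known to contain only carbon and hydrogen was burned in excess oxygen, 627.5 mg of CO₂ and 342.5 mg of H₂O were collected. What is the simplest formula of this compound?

mol C = 0.6275 g CO₂ ÷ 44.009 g/mol = 0.014258 mol
mol H = 2 × 0.3425 g H₂O ÷ 18.015 g/mol = 0.038024 mol
Divide by the smallest (0.014258 mol): C 1.000, H 2.667
Multiplying each by 3 gives whole numbers: C 3.00, H 8.00

C3H8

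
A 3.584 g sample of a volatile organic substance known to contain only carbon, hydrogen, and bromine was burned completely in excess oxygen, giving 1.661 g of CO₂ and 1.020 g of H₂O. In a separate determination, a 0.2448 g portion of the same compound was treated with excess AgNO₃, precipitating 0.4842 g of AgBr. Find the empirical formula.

CH3Br

mol C = 1.661 g CO₂ ÷ 44.009 g/mol = 0.037742 mol
mol H = 2 × 1.020 g H₂O ÷ 18.015 g/mol = 0.11324 mol
From the AgBr data: mol Br per gram of compound = (0.4842 ÷ 187.772) ÷ 0.2448 = 0.010534 mol/g, so in the 3.584 g combustion sample mol Br = 0.037753 mol
Divide by the smallest (0.037742 mol): C 1.000, H 3.000, Br 1.000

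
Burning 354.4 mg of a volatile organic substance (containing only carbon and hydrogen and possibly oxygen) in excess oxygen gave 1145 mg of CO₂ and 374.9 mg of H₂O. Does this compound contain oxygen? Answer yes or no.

mol C = 1.145 g CO₂ ÷ 44.009 g/mol = 0.026017 mol
mol H = 2 × 0.3749 g H₂O ÷ 18.015 g/mol = 0.041621 mol
C and H together account for 0.35445 g — essentially the entire 0.3544 g sample — so the compound contains no oxygen.

no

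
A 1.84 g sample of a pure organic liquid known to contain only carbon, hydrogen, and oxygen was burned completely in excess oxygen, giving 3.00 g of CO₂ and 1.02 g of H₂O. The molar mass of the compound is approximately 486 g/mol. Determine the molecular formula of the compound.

mol C = 3.00 g CO₂ ÷ 44.009 g/mol = 0.06817 mol
mol H = 2 × 1.02 g H₂O ÷ 18.015 g/mol = 0.1132 mol
mass O = 1.84 − (0.8188 + 0.1141) = 0.9071 g → mol O = 0.9071 ÷ 15.999 = 0.05670 mol
Divide by the smallest (0.05670 mol): C 1.202, H 1.997, O 1.000
Multiplying each by 5 gives whole numbers: C 6.01, H 9.99, O 5.00
Empirical formula: C6H10O5
Empirical-formula mass = 162.14 g/mol; 486 ÷ 162.14 ≈ 3, so the molecular formula is C18H30O15.

C18H30O15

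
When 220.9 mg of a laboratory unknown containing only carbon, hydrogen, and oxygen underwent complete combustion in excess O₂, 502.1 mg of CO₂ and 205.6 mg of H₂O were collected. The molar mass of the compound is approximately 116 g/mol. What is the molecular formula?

mol C = 0.5021 g CO₂ ÷ 44.009 g/mol = 0.011409 mol
mol H = 2 × 0.2056 g H₂O ÷ 18.015 g/mol = 0.022825 mol
mass O = 0.2209 − (0.13703 + 0.023008) = 0.060858 g → mol O = 0.060858 ÷ 15.999 = 0.0038039 mol
Divide by the smallest (0.0038039 mol): C 2.999, H 6.001, O 1.000
Empirical formula: C3H6O
Empirical-formula mass = 58.08 g/mol; 116 ÷ 58.08 ≈ 2, so the molecular formula is C6H12O2.

C6H12O2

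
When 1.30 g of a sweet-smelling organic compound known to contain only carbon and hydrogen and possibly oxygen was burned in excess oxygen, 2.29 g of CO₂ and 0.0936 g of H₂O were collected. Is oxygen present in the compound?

yes

mol C = 2.29 g CO₂ ÷ 44.009 g/mol = 0.05203 mol
mol H = 2 × 0.0936 g H₂O ÷ 18.015 g/mol = 0.01039 mol
C and H account for only 0.6355 g of the 1.30 g sample; the remaining 0.6645 g must be oxygen.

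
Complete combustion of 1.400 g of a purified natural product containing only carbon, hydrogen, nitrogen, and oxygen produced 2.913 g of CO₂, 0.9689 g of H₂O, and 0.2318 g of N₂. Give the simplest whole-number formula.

mol C = 2.913 g CO₂ ÷ 44.009 g/mol = 0.066191 mol
mol H = 2 × 0.9689 g H₂O ÷ 18.015 g/mol = 0.10757 mol
mol N = 2 × 0.2318 g N₂ ÷ 28.014 g/mol = 0.016549 mol
mass O = 1.400 − (0.79502 + 0.10843 + 0.23180) = 0.26475 g → mol O = 0.26475 ÷ 15.999 = 0.016548 mol
Divide by the smallest (0.016548 mol): C 4.000, H 6.500, N 1.000, O 1.000
Multiplying each by 2 gives whole numbers: C 8.00, H 13.00, N 2.00, O 2.00

C8H13N2O2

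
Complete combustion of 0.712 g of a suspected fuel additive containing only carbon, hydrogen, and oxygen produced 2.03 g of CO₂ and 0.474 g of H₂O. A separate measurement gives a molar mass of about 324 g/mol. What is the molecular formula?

mol C = 2.03 g CO₂ ÷ 44.009 g/mol = 0.04613 mol
mol H = 2 × 0.474 g H₂O ÷ 18.015 g/mol = 0.05262 mol
mass O = 0.712 − (0.5540 + 0.05304) = 0.1049 g → mol O = 0.1049 ÷ 15.999 = 0.006558 mol
Divide by the smallest (0.006558 mol): C 7.033, H 8.024, O 1.000
Empirical formula: C7H8O
Empirical-formula mass = 108.14 g/mol; 324 ÷ 108.14 ≈ 3, so the molecular formula is C21H24O3.

C21H24O3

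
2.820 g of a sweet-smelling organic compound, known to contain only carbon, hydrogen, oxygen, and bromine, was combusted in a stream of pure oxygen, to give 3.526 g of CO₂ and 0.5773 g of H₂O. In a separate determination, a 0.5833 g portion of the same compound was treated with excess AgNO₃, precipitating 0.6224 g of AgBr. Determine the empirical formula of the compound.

C5H4BrO2

mol C = 3.526 g CO₂ ÷ 44.009 g/mol = 0.080120 mol
mol H = 2 × 0.5773 g H₂O ÷ 18.015 g/mol = 0.064091 mol
From the AgBr data: mol Br per gram of compound = (0.6224 ÷ 187.772) ÷ 0.5833 = 0.0056826 mol/g, so in the 2.820 g combustion sample mol Br = 0.016025 mol
mass O = 2.820 − (0.96232 + 0.064604 + 1.2805) = 0.51262 g → mol O = 0.51262 ÷ 15.999 = 0.032041 mol
Divide by the smallest (0.016025 mol): C 5.000, H 3.999, Br 1.000, O 1.999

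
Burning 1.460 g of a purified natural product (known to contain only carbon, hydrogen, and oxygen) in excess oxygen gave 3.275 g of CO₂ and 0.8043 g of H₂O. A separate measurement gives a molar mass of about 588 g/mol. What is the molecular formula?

C30H36O12

mol C = 3.275 g CO₂ ÷ 44.009 g/mol = 0.074417 mol
mol H = 2 × 0.8043 g H₂O ÷ 18.015 g/mol = 0.089292 mol
mass O = 1.460 − (0.89382 + 0.090007) = 0.47618 g → mol O = 0.47618 ÷ 15.999 = 0.029763 mol
Divide by the smallest (0.029763 mol): C 2.500, H 3.000, O 1.000
Multiplying each by 2 gives whole numbers: C 5.00, H 6.00, O 2.00
Empirical formula: C5H6O2
Empirical-formula mass = 98.10 g/mol; 588 ÷ 98.10 ≈ 6, so the molecular formula is C30H36O12.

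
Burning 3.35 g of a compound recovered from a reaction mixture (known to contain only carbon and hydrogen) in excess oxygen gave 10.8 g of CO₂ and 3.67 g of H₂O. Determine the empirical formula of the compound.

mol C = 10.8 g CO₂ ÷ 44.009 g/mol = 0.2454 mol
mol H = 2 × 3.67 g H₂O ÷ 18.015 g/mol = 0.4074 mol
Divide by the smallest (0.2454 mol): C 1.000, H 1.660
Multiplying each by 3 gives whole numbers: C 3.00, H 4.98

C3H5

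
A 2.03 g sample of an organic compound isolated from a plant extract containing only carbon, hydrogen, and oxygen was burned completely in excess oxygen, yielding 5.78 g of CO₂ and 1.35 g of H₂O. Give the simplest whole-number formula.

C7H8O

mol C = 5.78 g CO₂ ÷ 44.009 g/mol = 0.1313 mol
mol H = 2 × 1.35 g H₂O ÷ 18.015 g/mol = 0.1499 mol
mass O = 2.03 − (1.577 + 0.1511) = 0.3014 g → mol O = 0.3014 ÷ 15.999 = 0.01884 mol
Divide by the smallest (0.01884 mol): C 6.971, H 7.955, O 1.000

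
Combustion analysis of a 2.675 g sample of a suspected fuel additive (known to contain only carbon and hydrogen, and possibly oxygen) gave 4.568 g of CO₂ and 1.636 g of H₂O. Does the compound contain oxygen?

yes

mol C = 4.568 g CO₂ ÷ 44.009 g/mol = 0.10380 mol
mol H = 2 × 1.636 g H₂O ÷ 18.015 g/mol = 0.18163 mol
C and H account for only 1.4298 g of the 2.675 g sample; the remaining 1.2452 g must be oxygen.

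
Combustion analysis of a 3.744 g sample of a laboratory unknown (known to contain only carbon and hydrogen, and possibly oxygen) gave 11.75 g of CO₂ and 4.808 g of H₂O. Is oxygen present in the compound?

no

mol C = 11.75 g CO₂ ÷ 44.009 g/mol = 0.26699 mol
mol H = 2 × 4.808 g H₂O ÷ 18.015 g/mol = 0.53378 mol
C and H together account for 3.7449 g — essentially the entire 3.744 g sample — so the compound contains no oxygen.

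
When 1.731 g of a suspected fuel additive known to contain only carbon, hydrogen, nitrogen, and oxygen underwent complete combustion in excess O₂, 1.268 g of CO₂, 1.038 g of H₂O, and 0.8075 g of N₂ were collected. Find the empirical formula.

mol C = 1.268 g CO₂ ÷ 44.009 g/mol = 0.028812 mol
mol H = 2 × 1.038 g H₂O ÷ 18.015 g/mol = 0.11524 mol
mol N = 2 × 0.8075 g N₂ ÷ 28.014 g/mol = 0.057650 mol
mass O = 1.731 − (0.34606 + 0.11616 + 0.80750) = 0.46128 g → mol O = 0.46128 ÷ 15.999 = 0.028832 mol
Divide by the smallest (0.028812 mol): C 1.000, H 4.000, N 2.001, O 1.001

CH4N2O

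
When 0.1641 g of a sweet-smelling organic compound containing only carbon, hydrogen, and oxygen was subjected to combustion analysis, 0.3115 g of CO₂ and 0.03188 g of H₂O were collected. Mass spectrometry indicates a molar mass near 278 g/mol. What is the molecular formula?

C12H6O8

mol C = 0.3115 g CO₂ ÷ 44.009 g/mol = 0.0070781 mol
mol H = 2 × 0.03188 g H₂O ÷ 18.015 g/mol = 0.0035393 mol
mass O = 0.1641 − (0.085015 + 0.0035676) = 0.075517 g → mol O = 0.075517 ÷ 15.999 = 0.0047201 mol
Divide by the smallest (0.0035393 mol): C 2.000, H 1.000, O 1.334
Multiplying each by 3 gives whole numbers: C 6.00, H 3.00, O 4.00
Empirical formula: C6H3O4
Empirical-formula mass = 139.09 g/mol; 278 ÷ 139.09 ≈ 2, so the molecular formula is C12H6O8.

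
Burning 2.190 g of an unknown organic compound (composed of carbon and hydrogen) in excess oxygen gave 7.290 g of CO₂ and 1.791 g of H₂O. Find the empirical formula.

mol C = 7.290 g CO₂ ÷ 44.009 g/mol = 0.16565 mol
mol H = 2 × 1.791 g H₂O ÷ 18.015 g/mol = 0.19883 mol
Divide by the smallest (0.16565 mol): C 1.000, H 1.200
Multiplying each by 5 gives whole numbers: C 5.00, H 6.00

C5H6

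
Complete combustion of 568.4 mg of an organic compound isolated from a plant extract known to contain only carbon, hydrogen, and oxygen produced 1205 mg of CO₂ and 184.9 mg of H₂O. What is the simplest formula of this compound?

C4H3O2

mol C = 1.205 g CO₂ ÷ 44.009 g/mol = 0.027381 mol
mol H = 2 × 0.1849 g H₂O ÷ 18.015 g/mol = 0.020527 mol
mass O = 0.5684 − (0.32887 + 0.020692) = 0.21884 g → mol O = 0.21884 ÷ 15.999 = 0.013678 mol
Divide by the smallest (0.013678 mol): C 2.002, H 1.501, O 1.000
Multiplying each by 2 gives whole numbers: C 4.00, H 3.00, O 2.00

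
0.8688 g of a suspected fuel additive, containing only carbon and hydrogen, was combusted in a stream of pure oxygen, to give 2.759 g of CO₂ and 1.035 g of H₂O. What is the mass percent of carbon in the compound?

mol C = 2.759 g CO₂ ÷ 44.009 g/mol = 0.062692 mol
mol H = 2 × 1.035 g H₂O ÷ 18.015 g/mol = 0.11490 mol
mass % C = 0.75299 g ÷ 0.8688 g × 100%

86.67%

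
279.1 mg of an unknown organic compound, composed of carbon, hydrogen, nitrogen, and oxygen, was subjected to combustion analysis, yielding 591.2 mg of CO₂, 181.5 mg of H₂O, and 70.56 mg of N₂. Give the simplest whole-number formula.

C8H12N3O

mol C = 0.5912 g CO₂ ÷ 44.009 g/mol = 0.013434 mol
mol H = 2 × 0.1815 g H₂O ÷ 18.015 g/mol = 0.020150 mol
mol N = 2 × 0.07056 g N₂ ÷ 28.014 g/mol = 0.0050375 mol
mass O = 0.2791 − (0.16135 + 0.020311 + 0.070560) = 0.026878 g → mol O = 0.026878 ÷ 15.999 = 0.0016800 mol
Divide by the smallest (0.0016800 mol): C 7.996, H 11.994, N 2.999, O 1.000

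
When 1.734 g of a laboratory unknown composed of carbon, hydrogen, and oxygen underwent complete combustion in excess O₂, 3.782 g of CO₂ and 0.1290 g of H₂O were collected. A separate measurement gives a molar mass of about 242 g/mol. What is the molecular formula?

C12H2O6

mol C = 3.782 g CO₂ ÷ 44.009 g/mol = 0.085937 mol
mol H = 2 × 0.1290 g H₂O ÷ 18.015 g/mol = 0.014321 mol
mass O = 1.734 − (1.0322 + 0.014436) = 0.68738 g → mol O = 0.68738 ÷ 15.999 = 0.042964 mol
Divide by the smallest (0.014321 mol): C 6.001, H 1.000, O 3.000
Empirical formula: C6HO3
Empirical-formula mass = 121.07 g/mol; 242 ÷ 121.07 ≈ 2, so the molecular formula is C12H2O6.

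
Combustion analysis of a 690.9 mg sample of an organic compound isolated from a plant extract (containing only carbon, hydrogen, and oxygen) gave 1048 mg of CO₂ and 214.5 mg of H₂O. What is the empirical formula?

mol C = 1.048 g CO₂ ÷ 44.009 g/mol = 0.023813 mol
mol H = 2 × 0.2145 g H₂O ÷ 18.015 g/mol = 0.023813 mol
mass O = 0.6909 − (0.28602 + 0.024004) = 0.38087 g → mol O = 0.38087 ÷ 15.999 = 0.023806 mol
Divide by the smallest (0.023806 mol): C 1.000, H 1.000, O 1.000

CHO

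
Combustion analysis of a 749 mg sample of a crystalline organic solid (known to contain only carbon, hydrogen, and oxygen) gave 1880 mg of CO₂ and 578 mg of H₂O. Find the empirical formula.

C4H6O

mol C = 1.88 g CO₂ ÷ 44.009 g/mol = 0.04272 mol
mol H = 2 × 0.578 g H₂O ÷ 18.015 g/mol = 0.06417 mol
mass O = 0.749 − (0.5131 + 0.06468) = 0.1712 g → mol O = 0.1712 ÷ 15.999 = 0.01070 mol
Divide by the smallest (0.01070 mol): C 3.992, H 5.996, O 1.000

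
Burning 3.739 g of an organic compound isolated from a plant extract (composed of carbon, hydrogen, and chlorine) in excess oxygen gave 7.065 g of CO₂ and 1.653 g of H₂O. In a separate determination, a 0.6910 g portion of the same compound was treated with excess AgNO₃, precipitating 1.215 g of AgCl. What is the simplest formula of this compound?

mol C = 7.065 g CO₂ ÷ 44.009 g/mol = 0.16054 mol
mol H = 2 × 1.653 g H₂O ÷ 18.015 g/mol = 0.18351 mol
From the AgCl data: mol Cl per gram of compound = (1.215 ÷ 143.318) ÷ 0.6910 = 0.012269 mol/g, so in the 3.739 g combustion sample mol Cl = 0.045873 mol
Divide by the smallest (0.045873 mol): C 3.500, H 4.001, Cl 1.000
Multiplying each by 2 gives whole numbers: C 7.00, H 8.00, Cl 2.00

C7H8Cl2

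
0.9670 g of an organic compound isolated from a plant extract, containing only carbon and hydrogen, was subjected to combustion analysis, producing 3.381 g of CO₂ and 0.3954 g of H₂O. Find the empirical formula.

C7H4

mol C = 3.381 g CO₂ ÷ 44.009 g/mol = 0.076825 mol
mol H = 2 × 0.3954 g H₂O ÷ 18.015 g/mol = 0.043897 mol
Divide by the smallest (0.043897 mol): C 1.750, H 1.000
Multiplying each by 4 gives whole numbers: C 7.00, H 4.00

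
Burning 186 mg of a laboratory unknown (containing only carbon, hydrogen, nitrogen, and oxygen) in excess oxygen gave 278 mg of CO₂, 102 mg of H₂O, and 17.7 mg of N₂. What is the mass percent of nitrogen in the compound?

mol C = 0.278 g CO₂ ÷ 44.009 g/mol = 0.006317 mol
mol H = 2 × 0.102 g H₂O ÷ 18.015 g/mol = 0.01132 mol
mol N = 2 × 0.0177 g N₂ ÷ 28.014 g/mol = 0.001264 mol
mass O = 0.186 − (0.07587 + 0.01141 + 0.01770) = 0.08101 g → mol O = 0.08101 ÷ 15.999 = 0.005064 mol
mass % N = 0.01770 g ÷ 0.186 g × 100%

9.5%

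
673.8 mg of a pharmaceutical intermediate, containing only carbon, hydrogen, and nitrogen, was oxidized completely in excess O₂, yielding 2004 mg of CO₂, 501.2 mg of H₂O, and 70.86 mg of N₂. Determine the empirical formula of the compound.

mol C = 2.004 g CO₂ ÷ 44.009 g/mol = 0.045536 mol
mol H = 2 × 0.5012 g H₂O ÷ 18.015 g/mol = 0.055643 mol
mol N = 2 × 0.07086 g N₂ ÷ 28.014 g/mol = 0.0050589 mol
Divide by the smallest (0.0050589 mol): C 9.001, H 10.999, N 1.000

C9H11N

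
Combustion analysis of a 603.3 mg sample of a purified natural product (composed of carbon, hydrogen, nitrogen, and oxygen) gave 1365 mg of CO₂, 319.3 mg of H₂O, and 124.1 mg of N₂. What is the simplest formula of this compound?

mol C = 1.365 g CO₂ ÷ 44.009 g/mol = 0.031016 mol
mol H = 2 × 0.3193 g H₂O ÷ 18.015 g/mol = 0.035448 mol
mol N = 2 × 0.1241 g N₂ ÷ 28.014 g/mol = 0.0088599 mol
mass O = 0.6033 − (0.37254 + 0.035732 + 0.12410) = 0.070930 g → mol O = 0.070930 ÷ 15.999 = 0.0044334 mol
Divide by the smallest (0.0044334 mol): C 6.996, H 7.996, N 1.998, O 1.000

C7H8N2O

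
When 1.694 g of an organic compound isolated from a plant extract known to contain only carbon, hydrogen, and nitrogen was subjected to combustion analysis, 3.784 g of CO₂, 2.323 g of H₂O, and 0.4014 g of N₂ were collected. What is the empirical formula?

mol C = 3.784 g CO₂ ÷ 44.009 g/mol = 0.085982 mol
mol H = 2 × 2.323 g H₂O ÷ 18.015 g/mol = 0.25790 mol
mol N = 2 × 0.4014 g N₂ ÷ 28.014 g/mol = 0.028657 mol
Divide by the smallest (0.028657 mol): C 3.000, H 8.999, N 1.000

C3H9N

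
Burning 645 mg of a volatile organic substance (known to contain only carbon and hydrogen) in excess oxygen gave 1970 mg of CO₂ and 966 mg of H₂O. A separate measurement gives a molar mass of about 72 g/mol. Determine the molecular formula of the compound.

mol C = 1.97 g CO₂ ÷ 44.009 g/mol = 0.04476 mol
mol H = 2 × 0.966 g H₂O ÷ 18.015 g/mol = 0.1072 mol
Divide by the smallest (0.04476 mol): C 1.000, H 2.396
Multiplying each by 5 gives whole numbers: C 5.00, H 11.98
Empirical formula: C5H12
Empirical-formula mass = 72.15 g/mol; 72 ÷ 72.15 ≈ 1, so the molecular formula is C5H12.

C5H12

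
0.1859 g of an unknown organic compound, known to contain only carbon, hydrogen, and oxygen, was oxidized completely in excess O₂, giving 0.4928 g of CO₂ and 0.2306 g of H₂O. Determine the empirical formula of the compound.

mol C = 0.4928 g CO₂ ÷ 44.009 g/mol = 0.011198 mol
mol H = 2 × 0.2306 g H₂O ÷ 18.015 g/mol = 0.025601 mol
mass O = 0.1859 − (0.13450 + 0.025806) = 0.025599 g → mol O = 0.025599 ÷ 15.999 = 0.0016000 mol
Divide by the smallest (0.0016000 mol): C 6.999, H 16.000, O 1.000

C7H16O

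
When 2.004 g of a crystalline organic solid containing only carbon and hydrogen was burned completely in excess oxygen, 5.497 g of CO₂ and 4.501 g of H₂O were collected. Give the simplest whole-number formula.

mol C = 5.497 g CO₂ ÷ 44.009 g/mol = 0.12491 mol
mol H = 2 × 4.501 g H₂O ÷ 18.015 g/mol = 0.49969 mol
Divide by the smallest (0.12491 mol): C 1.000, H 4.001

CH4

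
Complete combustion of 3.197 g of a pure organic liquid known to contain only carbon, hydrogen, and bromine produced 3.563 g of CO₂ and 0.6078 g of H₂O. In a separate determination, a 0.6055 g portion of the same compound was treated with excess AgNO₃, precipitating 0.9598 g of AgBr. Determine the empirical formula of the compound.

mol C = 3.563 g CO₂ ÷ 44.009 g/mol = 0.080961 mol
mol H = 2 × 0.6078 g H₂O ÷ 18.015 g/mol = 0.067477 mol
From the AgBr data: mol Br per gram of compound = (0.9598 ÷ 187.772) ÷ 0.6055 = 0.0084418 mol/g, so in the 3.197 g combustion sample mol Br = 0.026988 mol
Divide by the smallest (0.026988 mol): C 3.000, H 2.500, Br 1.000
Multiplying each by 2 gives whole numbers: C 6.00, H 5.00, Br 2.00

C6H5Br2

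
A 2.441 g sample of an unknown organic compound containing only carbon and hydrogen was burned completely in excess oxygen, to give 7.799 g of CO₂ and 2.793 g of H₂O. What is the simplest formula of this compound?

C4H7

mol C = 7.799 g CO₂ ÷ 44.009 g/mol = 0.17721 mol
mol H = 2 × 2.793 g H₂O ÷ 18.015 g/mol = 0.31007 mol
Divide by the smallest (0.17721 mol): C 1.000, H 1.750
Multiplying each by 4 gives whole numbers: C 4.00, H 7.00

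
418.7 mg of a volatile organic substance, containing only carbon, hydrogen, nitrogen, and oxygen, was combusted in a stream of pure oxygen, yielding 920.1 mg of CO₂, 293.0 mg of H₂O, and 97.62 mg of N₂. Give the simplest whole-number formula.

mol C = 0.9201 g CO₂ ÷ 44.009 g/mol = 0.020907 mol
mol H = 2 × 0.2930 g H₂O ÷ 18.015 g/mol = 0.032528 mol
mol N = 2 × 0.09762 g N₂ ÷ 28.014 g/mol = 0.0069694 mol
mass O = 0.4187 − (0.25112 + 0.032789 + 0.097620) = 0.037176 g → mol O = 0.037176 ÷ 15.999 = 0.0023237 mol
Divide by the smallest (0.0023237 mol): C 8.997, H 13.999, N 2.999, O 1.000

C9H14N3O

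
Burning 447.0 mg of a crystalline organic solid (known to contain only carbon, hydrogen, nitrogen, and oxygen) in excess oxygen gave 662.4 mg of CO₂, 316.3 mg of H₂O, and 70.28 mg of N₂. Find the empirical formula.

C3H7NO2

mol C = 0.6624 g CO₂ ÷ 44.009 g/mol = 0.015051 mol
mol H = 2 × 0.3163 g H₂O ÷ 18.015 g/mol = 0.035115 mol
mol N = 2 × 0.07028 g N₂ ÷ 28.014 g/mol = 0.0050175 mol
mass O = 0.4470 − (0.18078 + 0.035396 + 0.070280) = 0.16054 g → mol O = 0.16054 ÷ 15.999 = 0.010034 mol
Divide by the smallest (0.0050175 mol): C 3.000, H 6.999, N 1.000, O 2.000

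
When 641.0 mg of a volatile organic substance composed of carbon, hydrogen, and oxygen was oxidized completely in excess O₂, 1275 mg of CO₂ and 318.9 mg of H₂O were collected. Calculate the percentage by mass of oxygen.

mol C = 1.275 g CO₂ ÷ 44.009 g/mol = 0.028971 mol
mol H = 2 × 0.3189 g H₂O ÷ 18.015 g/mol = 0.035404 mol
mass O = 0.6410 − (0.34797 + 0.035687) = 0.25734 g → mol O = 0.25734 ÷ 15.999 = 0.016085 mol
mass % O = 0.25734 g ÷ 0.6410 g × 100%

40.15%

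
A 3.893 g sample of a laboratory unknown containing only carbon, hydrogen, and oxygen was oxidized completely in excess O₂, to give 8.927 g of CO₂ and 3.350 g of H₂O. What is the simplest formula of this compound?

C6H11O2

mol C = 8.927 g CO₂ ÷ 44.009 g/mol = 0.20284 mol
mol H = 2 × 3.350 g H₂O ÷ 18.015 g/mol = 0.37191 mol
mass O = 3.893 − (2.4364 + 0.37489) = 1.0817 g → mol O = 1.0817 ÷ 15.999 = 0.067613 mol
Divide by the smallest (0.067613 mol): C 3.000, H 5.501, O 1.000
Multiplying each by 2 gives whole numbers: C 6.00, H 11.00, O 2.00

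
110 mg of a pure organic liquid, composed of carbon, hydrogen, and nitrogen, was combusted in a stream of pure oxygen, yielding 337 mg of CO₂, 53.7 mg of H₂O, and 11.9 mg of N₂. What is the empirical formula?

mol C = 0.337 g CO₂ ÷ 44.009 g/mol = 0.007658 mol
mol H = 2 × 0.0537 g H₂O ÷ 18.015 g/mol = 0.005962 mol
mol N = 2 × 0.0119 g N₂ ÷ 28.014 g/mol = 0.0008496 mol
Divide by the smallest (0.0008496 mol): C 9.013, H 7.017, N 1.000

C9H7N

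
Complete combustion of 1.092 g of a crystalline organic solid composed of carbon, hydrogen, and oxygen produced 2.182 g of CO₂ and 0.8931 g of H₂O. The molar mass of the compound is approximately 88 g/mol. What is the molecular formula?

mol C = 2.182 g CO₂ ÷ 44.009 g/mol = 0.049581 mol
mol H = 2 × 0.8931 g H₂O ÷ 18.015 g/mol = 0.099151 mol
mass O = 1.092 − (0.59551 + 0.099944) = 0.39654 g → mol O = 0.39654 ÷ 15.999 = 0.024785 mol
Divide by the smallest (0.024785 mol): C 2.000, H 4.000, O 1.000
Empirical formula: C2H4O
Empirical-formula mass = 44.05 g/mol; 88 ÷ 44.05 ≈ 2, so the molecular formula is C4H8O2.

C4H8O2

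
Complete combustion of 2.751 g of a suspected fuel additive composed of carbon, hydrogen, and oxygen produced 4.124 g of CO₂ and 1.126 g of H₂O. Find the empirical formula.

mol C = 4.124 g CO₂ ÷ 44.009 g/mol = 0.093708 mol
mol H = 2 × 1.126 g H₂O ÷ 18.015 g/mol = 0.12501 mol
mass O = 2.751 − (1.1255 + 0.12601) = 1.4995 g → mol O = 1.4995 ÷ 15.999 = 0.093722 mol
Divide by the smallest (0.093708 mol): C 1.000, H 1.334, O 1.000
Multiplying each by 3 gives whole numbers: C 3.00, H 4.00, O 3.00

C3H4O3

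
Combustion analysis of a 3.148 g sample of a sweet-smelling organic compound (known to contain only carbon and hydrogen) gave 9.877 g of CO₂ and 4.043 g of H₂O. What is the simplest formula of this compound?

mol C = 9.877 g CO₂ ÷ 44.009 g/mol = 0.22443 mol
mol H = 2 × 4.043 g H₂O ÷ 18.015 g/mol = 0.44885 mol
Divide by the smallest (0.22443 mol): C 1.000, H 2.000

CH2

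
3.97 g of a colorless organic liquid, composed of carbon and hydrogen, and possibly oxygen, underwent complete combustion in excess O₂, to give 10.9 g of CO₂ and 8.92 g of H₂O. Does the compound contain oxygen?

no

mol C = 10.9 g CO₂ ÷ 44.009 g/mol = 0.2477 mol
mol H = 2 × 8.92 g H₂O ÷ 18.015 g/mol = 0.9903 mol
C and H together account for 3.973 g — essentially the entire 3.97 g sample — so the compound contains no oxygen.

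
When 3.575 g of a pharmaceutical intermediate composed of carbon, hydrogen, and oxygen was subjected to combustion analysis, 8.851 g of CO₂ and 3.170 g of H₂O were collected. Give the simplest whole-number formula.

C4H7O

mol C = 8.851 g CO₂ ÷ 44.009 g/mol = 0.20112 mol
mol H = 2 × 3.170 g H₂O ÷ 18.015 g/mol = 0.35193 mol
mass O = 3.575 − (2.4156 + 0.35474) = 0.80463 g → mol O = 0.80463 ÷ 15.999 = 0.050292 mol
Divide by the smallest (0.050292 mol): C 3.999, H 6.998, O 1.000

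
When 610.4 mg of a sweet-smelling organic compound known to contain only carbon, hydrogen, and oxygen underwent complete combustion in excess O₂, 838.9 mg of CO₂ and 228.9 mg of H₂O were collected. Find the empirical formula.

mol C = 0.8389 g CO₂ ÷ 44.009 g/mol = 0.019062 mol
mol H = 2 × 0.2289 g H₂O ÷ 18.015 g/mol = 0.025412 mol
mass O = 0.6104 − (0.22895 + 0.025615) = 0.35583 g → mol O = 0.35583 ÷ 15.999 = 0.022241 mol
Divide by the smallest (0.019062 mol): C 1.000, H 1.333, O 1.167
Multiplying each by 6 gives whole numbers: C 6.00, H 8.00, O 7.00

C6H8O7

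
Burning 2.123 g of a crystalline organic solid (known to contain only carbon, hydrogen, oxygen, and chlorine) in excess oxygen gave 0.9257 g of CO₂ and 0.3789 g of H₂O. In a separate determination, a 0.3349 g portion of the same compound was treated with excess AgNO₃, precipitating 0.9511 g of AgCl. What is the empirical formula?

mol C = 0.9257 g CO₂ ÷ 44.009 g/mol = 0.021034 mol
mol H = 2 × 0.3789 g H₂O ÷ 18.015 g/mol = 0.042065 mol
From the AgCl data: mol Cl per gram of compound = (0.9511 ÷ 143.318) ÷ 0.3349 = 0.019816 mol/g, so in the 2.123 g combustion sample mol Cl = 0.042069 mol
mass O = 2.123 − (0.25264 + 0.042401 + 1.4913) = 0.33662 g → mol O = 0.33662 ÷ 15.999 = 0.021040 mol
Divide by the smallest (0.021034 mol): C 1.000, H 2.000, Cl 2.000, O 1.000

CH2Cl2O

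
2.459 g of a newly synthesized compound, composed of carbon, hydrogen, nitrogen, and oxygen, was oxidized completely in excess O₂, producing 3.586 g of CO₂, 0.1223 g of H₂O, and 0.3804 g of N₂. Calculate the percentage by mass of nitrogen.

mol C = 3.586 g CO₂ ÷ 44.009 g/mol = 0.081483 mol
mol H = 2 × 0.1223 g H₂O ÷ 18.015 g/mol = 0.013578 mol
mol N = 2 × 0.3804 g N₂ ÷ 28.014 g/mol = 0.027158 mol
mass O = 2.459 − (0.97870 + 0.013686 + 0.38040) = 1.0862 g → mol O = 1.0862 ÷ 15.999 = 0.067893 mol
mass % N = 0.38040 g ÷ 2.459 g × 100%

15.47%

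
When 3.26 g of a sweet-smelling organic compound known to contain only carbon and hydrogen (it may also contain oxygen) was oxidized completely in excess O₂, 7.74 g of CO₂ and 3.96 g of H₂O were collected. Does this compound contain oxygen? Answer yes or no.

yes

mol C = 7.74 g CO₂ ÷ 44.009 g/mol = 0.1759 mol
mol H = 2 × 3.96 g H₂O ÷ 18.015 g/mol = 0.4396 mol
C and H account for only 2.556 g of the 3.26 g sample; the remaining 0.7044 g must be oxygen.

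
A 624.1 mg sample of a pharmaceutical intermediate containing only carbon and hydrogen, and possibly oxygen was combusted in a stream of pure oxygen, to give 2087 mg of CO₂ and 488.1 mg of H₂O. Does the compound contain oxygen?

no

mol C = 2.087 g CO₂ ÷ 44.009 g/mol = 0.047422 mol
mol H = 2 × 0.4881 g H₂O ÷ 18.015 g/mol = 0.054188 mol
C and H together account for 0.62421 g — essentially the entire 0.6241 g sample — so the compound contains no oxygen.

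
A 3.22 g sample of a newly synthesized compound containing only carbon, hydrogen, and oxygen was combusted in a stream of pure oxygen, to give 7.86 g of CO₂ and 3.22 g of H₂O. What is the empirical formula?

C4H8O

mol C = 7.86 g CO₂ ÷ 44.009 g/mol = 0.1786 mol
mol H = 2 × 3.22 g H₂O ÷ 18.015 g/mol = 0.3575 mol
mass O = 3.22 − (2.145 + 0.3603) = 0.7145 g → mol O = 0.7145 ÷ 15.999 = 0.04466 mol
Divide by the smallest (0.04466 mol): C 3.999, H 8.005, O 1.000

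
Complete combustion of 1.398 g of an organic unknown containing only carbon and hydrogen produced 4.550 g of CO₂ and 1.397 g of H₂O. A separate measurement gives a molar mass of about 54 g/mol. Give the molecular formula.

C4H6

mol C = 4.550 g CO₂ ÷ 44.009 g/mol = 0.10339 mol
mol H = 2 × 1.397 g H₂O ÷ 18.015 g/mol = 0.15509 mol
Divide by the smallest (0.10339 mol): C 1.000, H 1.500
Multiplying each by 2 gives whole numbers: C 2.00, H 3.00
Empirical formula: C2H3
Empirical-formula mass = 27.05 g/mol; 54 ÷ 27.05 ≈ 2, so the molecular formula is C4H6.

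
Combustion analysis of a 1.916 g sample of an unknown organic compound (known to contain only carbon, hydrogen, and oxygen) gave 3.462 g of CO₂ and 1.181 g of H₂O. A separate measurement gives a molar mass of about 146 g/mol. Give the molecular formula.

C6H10O4

mol C = 3.462 g CO₂ ÷ 44.009 g/mol = 0.078666 mol
mol H = 2 × 1.181 g H₂O ÷ 18.015 g/mol = 0.13111 mol
mass O = 1.916 − (0.94485 + 0.13216) = 0.83898 g → mol O = 0.83898 ÷ 15.999 = 0.052440 mol
Divide by the smallest (0.052440 mol): C 1.500, H 2.500, O 1.000
Multiplying each by 2 gives whole numbers: C 3.00, H 5.00, O 2.00
Empirical formula: C3H5O2
Empirical-formula mass = 73.07 g/mol; 146 ÷ 73.07 ≈ 2, so the molecular formula is C6H10O4.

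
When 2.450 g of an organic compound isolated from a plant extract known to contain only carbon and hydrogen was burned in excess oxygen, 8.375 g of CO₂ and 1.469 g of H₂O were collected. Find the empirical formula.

C7H6

mol C = 8.375 g CO₂ ÷ 44.009 g/mol = 0.19030 mol
mol H = 2 × 1.469 g H₂O ÷ 18.015 g/mol = 0.16309 mol
Divide by the smallest (0.16309 mol): C 1.167, H 1.000
Multiplying each by 6 gives whole numbers: C 7.00, H 6.00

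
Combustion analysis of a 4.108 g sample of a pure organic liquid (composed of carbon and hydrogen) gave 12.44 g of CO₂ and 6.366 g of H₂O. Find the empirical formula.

mol C = 12.44 g CO₂ ÷ 44.009 g/mol = 0.28267 mol
mol H = 2 × 6.366 g H₂O ÷ 18.015 g/mol = 0.70674 mol
Divide by the smallest (0.28267 mol): C 1.000, H 2.500
Multiplying each by 2 gives whole numbers: C 2.00, H 5.00

C2H5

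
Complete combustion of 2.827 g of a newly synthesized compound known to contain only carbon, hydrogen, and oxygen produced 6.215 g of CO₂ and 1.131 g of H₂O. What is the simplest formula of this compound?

mol C = 6.215 g CO₂ ÷ 44.009 g/mol = 0.14122 mol
mol H = 2 × 1.131 g H₂O ÷ 18.015 g/mol = 0.12556 mol
mass O = 2.827 − (1.6962 + 0.12657) = 1.0042 g → mol O = 1.0042 ÷ 15.999 = 0.062768 mol
Divide by the smallest (0.062768 mol): C 2.250, H 2.000, O 1.000
Multiplying each by 4 gives whole numbers: C 9.00, H 8.00, O 4.00

C9H8O4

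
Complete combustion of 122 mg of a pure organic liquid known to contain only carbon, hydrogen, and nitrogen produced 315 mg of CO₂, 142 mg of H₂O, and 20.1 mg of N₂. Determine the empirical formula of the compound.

C5H11N

mol C = 0.315 g CO₂ ÷ 44.009 g/mol = 0.007158 mol
mol H = 2 × 0.142 g H₂O ÷ 18.015 g/mol = 0.01576 mol
mol N = 2 × 0.0201 g N₂ ÷ 28.014 g/mol = 0.001435 mol
Divide by the smallest (0.001435 mol): C 4.988, H 10.986, N 1.000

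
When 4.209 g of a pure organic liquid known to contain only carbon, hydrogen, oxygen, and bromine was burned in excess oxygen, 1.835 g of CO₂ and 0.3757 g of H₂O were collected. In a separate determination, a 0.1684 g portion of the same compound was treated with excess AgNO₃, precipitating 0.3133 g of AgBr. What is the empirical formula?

C2H2Br2O

mol C = 1.835 g CO₂ ÷ 44.009 g/mol = 0.041696 mol
mol H = 2 × 0.3757 g H₂O ÷ 18.015 g/mol = 0.041710 mol
From the AgBr data: mol Br per gram of compound = (0.3133 ÷ 187.772) ÷ 0.1684 = 0.0099080 mol/g, so in the 4.209 g combustion sample mol Br = 0.041703 mol
mass O = 4.209 − (0.50081 + 0.042043 + 3.3322) = 0.33392 g → mol O = 0.33392 ÷ 15.999 = 0.020871 mol
Divide by the smallest (0.020871 mol): C 1.998, H 1.998, Br 1.998, O 1.000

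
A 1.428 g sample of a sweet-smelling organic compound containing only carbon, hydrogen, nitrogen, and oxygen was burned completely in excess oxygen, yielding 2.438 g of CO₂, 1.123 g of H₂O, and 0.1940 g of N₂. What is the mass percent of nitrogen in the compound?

13.59%

mol C = 2.438 g CO₂ ÷ 44.009 g/mol = 0.055398 mol
mol H = 2 × 1.123 g H₂O ÷ 18.015 g/mol = 0.12467 mol
mol N = 2 × 0.1940 g N₂ ÷ 28.014 g/mol = 0.013850 mol
mass O = 1.428 − (0.66538 + 0.12567 + 0.19400) = 0.44295 g → mol O = 0.44295 ÷ 15.999 = 0.027686 mol
mass % N = 0.19400 g ÷ 1.428 g × 100%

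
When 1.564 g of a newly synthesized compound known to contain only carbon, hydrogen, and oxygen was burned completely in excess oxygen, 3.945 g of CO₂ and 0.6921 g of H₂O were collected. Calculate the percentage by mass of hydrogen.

4.95%

mol C = 3.945 g CO₂ ÷ 44.009 g/mol = 0.089641 mol
mol H = 2 × 0.6921 g H₂O ÷ 18.015 g/mol = 0.076836 mol
mass O = 1.564 − (1.0767 + 0.077451) = 0.40987 g → mol O = 0.40987 ÷ 15.999 = 0.025619 mol
mass % H = 0.077451 g ÷ 1.564 g × 100%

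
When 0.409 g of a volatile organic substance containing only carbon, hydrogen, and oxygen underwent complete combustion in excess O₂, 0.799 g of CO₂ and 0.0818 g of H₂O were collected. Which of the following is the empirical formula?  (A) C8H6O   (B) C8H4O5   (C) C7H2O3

mol C = 0.799 g CO₂ ÷ 44.009 g/mol = 0.01816 mol
mol H = 2 × 0.0818 g H₂O ÷ 18.015 g/mol = 0.009081 mol
mass O = 0.409 − (0.2181 + 0.009154) = 0.1818 g → mol O = 0.1818 ÷ 15.999 = 0.01136 mol
Divide by the smallest (0.009081 mol): C 1.999, H 1.000, O 1.251
Multiplying each by 4 gives whole numbers: C 8.00, H 4.00, O 5.00

(B) C8H4O5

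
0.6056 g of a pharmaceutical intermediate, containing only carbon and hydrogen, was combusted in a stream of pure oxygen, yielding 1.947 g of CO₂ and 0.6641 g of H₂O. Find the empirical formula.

mol C = 1.947 g CO₂ ÷ 44.009 g/mol = 0.044241 mol
mol H = 2 × 0.6641 g H₂O ÷ 18.015 g/mol = 0.073727 mol
Divide by the smallest (0.044241 mol): C 1.000, H 1.666
Multiplying each by 3 gives whole numbers: C 3.00, H 5.00

C3H5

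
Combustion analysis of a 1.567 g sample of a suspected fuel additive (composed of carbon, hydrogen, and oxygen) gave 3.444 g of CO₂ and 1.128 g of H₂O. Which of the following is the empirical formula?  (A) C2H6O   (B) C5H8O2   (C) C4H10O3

(B) C5H8O2

mol C = 3.444 g CO₂ ÷ 44.009 g/mol = 0.078257 mol
mol H = 2 × 1.128 g H₂O ÷ 18.015 g/mol = 0.12523 mol
mass O = 1.567 − (0.93994 + 0.12623) = 0.50083 g → mol O = 0.50083 ÷ 15.999 = 0.031304 mol
Divide by the smallest (0.031304 mol): C 2.500, H 4.000, O 1.000
Multiplying each by 2 gives whole numbers: C 5.00, H 8.00, O 2.00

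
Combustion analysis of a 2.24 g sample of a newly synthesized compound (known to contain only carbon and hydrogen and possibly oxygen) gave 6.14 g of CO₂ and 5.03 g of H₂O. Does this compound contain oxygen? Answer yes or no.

no

mol C = 6.14 g CO₂ ÷ 44.009 g/mol = 0.1395 mol
mol H = 2 × 5.03 g H₂O ÷ 18.015 g/mol = 0.5584 mol
C and H together account for 2.239 g — essentially the entire 2.24 g sample — so the compound contains no oxygen.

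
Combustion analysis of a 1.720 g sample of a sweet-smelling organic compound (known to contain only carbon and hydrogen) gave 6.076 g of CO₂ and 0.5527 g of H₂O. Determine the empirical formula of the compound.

mol C = 6.076 g CO₂ ÷ 44.009 g/mol = 0.13806 mol
mol H = 2 × 0.5527 g H₂O ÷ 18.015 g/mol = 0.061360 mol
Divide by the smallest (0.061360 mol): C 2.250, H 1.000
Multiplying each by 4 gives whole numbers: C 9.00, H 4.00

C9H4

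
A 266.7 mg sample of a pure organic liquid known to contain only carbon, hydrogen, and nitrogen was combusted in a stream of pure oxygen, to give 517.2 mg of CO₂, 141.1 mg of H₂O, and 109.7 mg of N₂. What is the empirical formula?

C3H4N2

mol C = 0.5172 g CO₂ ÷ 44.009 g/mol = 0.011752 mol
mol H = 2 × 0.1411 g H₂O ÷ 18.015 g/mol = 0.015665 mol
mol N = 2 × 0.1097 g N₂ ÷ 28.014 g/mol = 0.0078318 mol
Divide by the smallest (0.0078318 mol): C 1.501, H 2.000, N 1.000
Multiplying each by 2 gives whole numbers: C 3.00, H 4.00, N 2.00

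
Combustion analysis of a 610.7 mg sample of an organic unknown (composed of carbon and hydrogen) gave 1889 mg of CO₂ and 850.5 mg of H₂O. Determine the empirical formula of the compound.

mol C = 1.889 g CO₂ ÷ 44.009 g/mol = 0.042923 mol
mol H = 2 × 0.8505 g H₂O ÷ 18.015 g/mol = 0.094421 mol
Divide by the smallest (0.042923 mol): C 1.000, H 2.200
Multiplying each by 5 gives whole numbers: C 5.00, H 11.00

C5H11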